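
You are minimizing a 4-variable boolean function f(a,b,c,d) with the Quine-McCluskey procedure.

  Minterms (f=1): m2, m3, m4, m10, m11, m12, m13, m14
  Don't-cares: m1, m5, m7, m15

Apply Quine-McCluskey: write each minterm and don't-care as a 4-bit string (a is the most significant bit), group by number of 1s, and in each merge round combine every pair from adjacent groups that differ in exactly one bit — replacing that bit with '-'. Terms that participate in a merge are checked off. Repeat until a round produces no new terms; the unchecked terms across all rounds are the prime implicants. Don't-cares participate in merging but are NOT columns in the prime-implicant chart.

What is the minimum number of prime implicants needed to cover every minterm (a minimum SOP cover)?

3

[col 0] 0001*, 0010*, 0011*, 0100*, 0101*, 0111*, 1010*, 1011*, 1100*, 1101*, 1110*, 1111*
[col 1] -010*, -011*, -100*, -101*, -111*, 0-01*, 0-11*, 00-1*, 001-*, 01-1*, 010-*, 1-10*, 1-11*, 101-*, 11-0*, 11-1*, 110-*, 111-*
[col 2] --11, -01-, -1-1, -10-, 0--1, 1-1-, 11--
Prime implicants: --11, -01-, -1-1, -10-, 0--1, 1-1-, 11--
PI chart (minterm → PIs covering it):
  2 | -01-  (sole → essential)
  3 | --11,-01-,0--1
  4 | -10-  (sole → essential)
  10 | -01-,1-1-
  11 | --11,-01-,1-1-
  12 | -10-,11--
  13 | -1-1,-10-,11--
  14 | 1-1-,11--
Essential prime implicants: -01-, -10-
Petrick residual → 1-1-
Minimum SOP uses 3 PIs: b'c + bc' + ac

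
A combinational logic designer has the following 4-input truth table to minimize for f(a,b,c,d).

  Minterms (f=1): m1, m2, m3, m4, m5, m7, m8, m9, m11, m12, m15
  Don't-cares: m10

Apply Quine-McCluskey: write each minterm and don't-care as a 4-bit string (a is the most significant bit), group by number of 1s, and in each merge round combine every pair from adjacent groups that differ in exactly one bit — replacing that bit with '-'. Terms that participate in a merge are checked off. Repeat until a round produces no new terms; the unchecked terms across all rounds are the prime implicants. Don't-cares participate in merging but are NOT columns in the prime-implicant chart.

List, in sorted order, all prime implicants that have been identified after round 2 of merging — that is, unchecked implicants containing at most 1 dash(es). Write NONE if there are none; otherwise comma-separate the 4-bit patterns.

-100, 010-, 1-00

size-2^0 implicants → 0001(✓)  0010(✓)  0011(✓)  0100(✓)  0101(✓)  0111(✓)  1000(✓)  1001(✓)  1010(✓)  1011(✓)  1100(✓)  1111(✓)
size-2^1 implicants → -001(✓)  -010(✓)  -011(✓)  -100  -111(✓)  0-01(✓)  0-11(✓)  00-1(✓)  001-(✓)  01-1(✓)  010-  1-00  1-11(✓)  10-0(✓)  10-1(✓)  100-(✓)  101-(✓)
size-2^2 implicants → --11  -0-1  -01-  0--1  10--
Unchecked terms (primes): --11, -0-1, -01-, -100, 0--1, 010-, 1-00, 10--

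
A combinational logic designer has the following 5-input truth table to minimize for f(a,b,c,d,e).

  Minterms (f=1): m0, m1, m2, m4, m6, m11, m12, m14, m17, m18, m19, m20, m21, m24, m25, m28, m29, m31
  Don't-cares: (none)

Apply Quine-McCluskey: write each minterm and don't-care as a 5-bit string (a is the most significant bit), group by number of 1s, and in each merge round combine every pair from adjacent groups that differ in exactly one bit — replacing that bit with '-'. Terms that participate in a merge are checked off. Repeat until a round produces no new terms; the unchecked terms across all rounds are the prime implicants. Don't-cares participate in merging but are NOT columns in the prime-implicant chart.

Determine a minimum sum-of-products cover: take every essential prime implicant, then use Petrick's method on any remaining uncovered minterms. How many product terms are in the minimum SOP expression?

Round 0: 00000✓ 00001✓ 00010✓ 00100✓ 00110✓ 01011 01100✓ 01110✓ 10001✓ 10010✓ 10011✓ 10100✓ 10101✓ 11000✓ 11001✓ 11100✓ 11101✓ 11111✓
Round 1: -0001 -0010 -0100✓ -1100✓ 0-100✓ 0-110✓ 00-00✓ 00-10✓ 000-0✓ 0000- 001-0✓ 011-0✓ 1-001✓ 1-100✓ 1-101✓ 10-01✓ 100-1 1001- 1010-✓ 11-00✓ 11-01✓ 1100-✓ 111-1 1110-✓
Round 2: --100 0-1-0 00--0 1--01 1-10- 11-0-
PIs = {--100, -0001, -0010, 0-1-0, 00--0, 0000-, 01011, 1--01, 1-10-, 100-1, 1001-, 11-0-, 111-1}
Coverage chart:
  m0: 00--0,0000-
  m1: -0001,0000-
  m2: -0010,00--0
  m4: --100,0-1-0,00--0
  m6: 0-1-0,00--0
  m11: 01011 ←essential
  m12: --100,0-1-0
  m14: 0-1-0 ←essential
  m17: -0001,1--01,100-1
  m18: -0010,1001-
  m19: 100-1,1001-
  m20: --100,1-10-
  m21: 1--01,1-10-
  m24: 11-0- ←essential
  m25: 1--01,11-0-
  m28: --100,1-10-,11-0-
  m29: 1--01,1-10-,11-0-,111-1
  m31: 111-1 ←essential
Essential: 0-1-0, 01011, 11-0-, 111-1
Petrick residual → -0001, 00--0, 1-10-, 1001-
Min cover (8 terms): b'c'd'e + a'ce' + a'b'e' + a'bc'de + acd' + ab'c'd + abd' + abce

8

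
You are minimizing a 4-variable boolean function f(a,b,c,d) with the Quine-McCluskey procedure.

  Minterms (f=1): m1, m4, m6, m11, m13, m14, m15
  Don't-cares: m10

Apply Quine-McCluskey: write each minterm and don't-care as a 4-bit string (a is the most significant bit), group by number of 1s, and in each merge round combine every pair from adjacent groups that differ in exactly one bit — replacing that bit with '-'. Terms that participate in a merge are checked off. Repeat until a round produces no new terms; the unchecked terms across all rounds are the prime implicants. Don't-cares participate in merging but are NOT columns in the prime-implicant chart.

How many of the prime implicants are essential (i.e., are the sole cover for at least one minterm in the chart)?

4

[col 0] 0001, 0100*, 0110*, 1010*, 1011*, 1101*, 1110*, 1111*
[col 1] -110, 01-0, 1-10*, 1-11*, 101-*, 11-1, 111-*
[col 2] 1-1-
Prime implicants: -110, 0001, 01-0, 1-1-, 11-1
PI chart (minterm → PIs covering it):
  1 | 0001  (sole → essential)
  4 | 01-0  (sole → essential)
  6 | -110,01-0
  11 | 1-1-  (sole → essential)
  13 | 11-1  (sole → essential)
  14 | -110,1-1-
  15 | 1-1-,11-1
Essential prime implicants: 0001, 01-0, 1-1-, 11-1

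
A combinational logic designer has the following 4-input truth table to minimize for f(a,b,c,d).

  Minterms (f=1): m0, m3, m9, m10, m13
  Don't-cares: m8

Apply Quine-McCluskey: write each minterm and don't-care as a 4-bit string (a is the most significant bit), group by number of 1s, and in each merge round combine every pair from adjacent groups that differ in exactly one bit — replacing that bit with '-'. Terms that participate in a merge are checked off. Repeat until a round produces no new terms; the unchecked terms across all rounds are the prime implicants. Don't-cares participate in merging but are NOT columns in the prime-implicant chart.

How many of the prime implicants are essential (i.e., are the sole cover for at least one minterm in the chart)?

[col 0] 0000*, 0011, 1000*, 1001*, 1010*, 1101*
[col 1] -000, 1-01, 10-0, 100-
Prime implicants: -000, 0011, 1-01, 10-0, 100-
PI chart (minterm → PIs covering it):
  0 | -000  (sole → essential)
  3 | 0011  (sole → essential)
  9 | 1-01,100-
  10 | 10-0  (sole → essential)
  13 | 1-01  (sole → essential)
Essential prime implicants: -000, 0011, 1-01, 10-0

4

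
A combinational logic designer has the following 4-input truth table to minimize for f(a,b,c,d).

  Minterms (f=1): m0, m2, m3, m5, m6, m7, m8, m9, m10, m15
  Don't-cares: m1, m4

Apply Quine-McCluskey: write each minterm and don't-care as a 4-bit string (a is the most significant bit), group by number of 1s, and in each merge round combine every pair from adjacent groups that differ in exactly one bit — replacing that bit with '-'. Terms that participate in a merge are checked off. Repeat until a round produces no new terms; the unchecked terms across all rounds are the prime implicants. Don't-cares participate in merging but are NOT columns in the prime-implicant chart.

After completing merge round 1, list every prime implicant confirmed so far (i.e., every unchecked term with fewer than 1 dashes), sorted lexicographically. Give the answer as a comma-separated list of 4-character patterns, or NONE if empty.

NONE

[col 0] 0000*, 0001*, 0010*, 0011*, 0100*, 0101*, 0110*, 0111*, 1000*, 1001*, 1010*, 1111*
[col 1] -000*, -001*, -010*, -111, 0-00*, 0-01*, 0-10*, 0-11*, 00-0*, 00-1*, 000-*, 001-*, 01-0*, 01-1*, 010-*, 011-*, 10-0*, 100-*
[col 2] -0-0, -00-, 0--0*, 0--1*, 0-0-*, 0-1-*, 00--*, 01--*
[col 3] 0---
Prime implicants: -0-0, -00-, -111, 0---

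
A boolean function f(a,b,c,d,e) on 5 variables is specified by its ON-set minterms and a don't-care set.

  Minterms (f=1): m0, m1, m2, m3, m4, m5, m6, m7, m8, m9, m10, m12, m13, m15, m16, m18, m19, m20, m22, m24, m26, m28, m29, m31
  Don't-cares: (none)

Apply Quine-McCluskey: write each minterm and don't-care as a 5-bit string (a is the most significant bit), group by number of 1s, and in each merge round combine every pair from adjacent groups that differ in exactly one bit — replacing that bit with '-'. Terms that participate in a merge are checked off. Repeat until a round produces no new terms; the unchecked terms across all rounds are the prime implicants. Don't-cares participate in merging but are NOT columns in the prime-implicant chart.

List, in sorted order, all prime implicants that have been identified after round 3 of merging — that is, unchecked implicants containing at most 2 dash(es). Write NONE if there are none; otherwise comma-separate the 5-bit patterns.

-001-, -11-1, -110-, 0-1-1

size-2^0 implicants → 00000(✓)  00001(✓)  00010(✓)  00011(✓)  00100(✓)  00101(✓)  00110(✓)  00111(✓)  01000(✓)  01001(✓)  01010(✓)  01100(✓)  01101(✓)  01111(✓)  10000(✓)  10010(✓)  10011(✓)  10100(✓)  10110(✓)  11000(✓)  11010(✓)  11100(✓)  11101(✓)  11111(✓)
size-2^1 implicants → -0000(✓)  -0010(✓)  -0011(✓)  -0100(✓)  -0110(✓)  -1000(✓)  -1010(✓)  -1100(✓)  -1101(✓)  -1111(✓)  0-000(✓)  0-001(✓)  0-010(✓)  0-100(✓)  0-101(✓)  0-111(✓)  00-00(✓)  00-01(✓)  00-10(✓)  00-11(✓)  000-0(✓)  000-1(✓)  0000-(✓)  0001-(✓)  001-0(✓)  001-1(✓)  0010-(✓)  0011-(✓)  01-00(✓)  01-01(✓)  010-0(✓)  0100-(✓)  011-1(✓)  0110-(✓)  1-000(✓)  1-010(✓)  1-100(✓)  10-00(✓)  10-10(✓)  100-0(✓)  1001-(✓)  101-0(✓)  11-00(✓)  110-0(✓)  111-1(✓)  1110-(✓)
size-2^2 implicants → --000(✓)  --010(✓)  --100(✓)  -0-00(✓)  -0-10(✓)  -00-0(✓)  -001-  -01-0(✓)  -1-00(✓)  -10-0(✓)  -11-1  -110-  0--00(✓)  0--01(✓)  0-0-0(✓)  0-00-(✓)  0-1-1  0-10-(✓)  00--0(✓)  00--1(✓)  00-0-(✓)  00-1-(✓)  000--(✓)  001--(✓)  01-0-(✓)  1--00(✓)  1-0-0(✓)  10--0(✓)
size-2^3 implicants → ---00  --0-0  -0--0  0--0-  00---
Unchecked terms (primes): ---00, --0-0, -0--0, -001-, -11-1, -110-, 0--0-, 0-1-1, 00---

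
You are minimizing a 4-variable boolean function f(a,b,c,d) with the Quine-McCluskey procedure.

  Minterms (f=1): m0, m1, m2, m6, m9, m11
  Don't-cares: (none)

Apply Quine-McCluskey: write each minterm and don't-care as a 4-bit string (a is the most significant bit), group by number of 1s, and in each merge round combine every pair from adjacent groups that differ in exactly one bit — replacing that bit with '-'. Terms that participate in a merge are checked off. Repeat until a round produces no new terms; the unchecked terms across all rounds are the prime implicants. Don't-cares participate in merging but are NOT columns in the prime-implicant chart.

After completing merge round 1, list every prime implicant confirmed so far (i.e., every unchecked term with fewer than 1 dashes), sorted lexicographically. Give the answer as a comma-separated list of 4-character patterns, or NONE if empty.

size-2^0 implicants → 0000(✓)  0001(✓)  0010(✓)  0110(✓)  1001(✓)  1011(✓)
size-2^1 implicants → -001  0-10  00-0  000-  10-1
Unchecked terms (primes): -001, 0-10, 00-0, 000-, 10-1

NONE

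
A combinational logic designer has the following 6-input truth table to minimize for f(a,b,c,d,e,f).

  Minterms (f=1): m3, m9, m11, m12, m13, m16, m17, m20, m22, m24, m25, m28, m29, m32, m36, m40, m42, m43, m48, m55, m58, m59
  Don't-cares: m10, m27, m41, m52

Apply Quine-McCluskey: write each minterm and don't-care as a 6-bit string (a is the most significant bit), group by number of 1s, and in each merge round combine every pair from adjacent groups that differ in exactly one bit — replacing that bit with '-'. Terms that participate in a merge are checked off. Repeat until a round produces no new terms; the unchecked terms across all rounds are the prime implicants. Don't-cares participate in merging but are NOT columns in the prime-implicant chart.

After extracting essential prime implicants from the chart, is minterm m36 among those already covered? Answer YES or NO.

YES

[col 0] 000011*, 001001*, 001010*, 001011*, 001100*, 001101*, 010000*, 010001*, 010100*, 010110*, 011000*, 011001*, 011011*, 011100*, 011101*, 100000*, 100100*, 101000*, 101001*, 101010*, 101011*, 110000*, 110100*, 110111, 111010*, 111011*
[col 1] -01001*, -01010*, -01011*, -10000*, -10100*, -11011*, 0-1001*, 0-1011*, 0-1100*, 0-1101*, 00-011, 001-01*, 0010-1*, 00101-*, 00110-*, 01-000*, 01-001*, 01-100*, 010-00*, 01000-*, 0101-0, 011-00*, 011-01*, 0110-1*, 01100-*, 01110-*, 1-0000*, 1-0100*, 1-1010*, 1-1011*, 10-000, 100-00*, 1010-0*, 1010-1*, 10100-*, 10101-*, 110-00*, 11101-*
[col 2] --1011, -010-1, -0101-, -10-00, 0-1-01, 0-10-1, 0-110-, 01--00, 01-00-, 011-0-, 1-0-00, 1-101-, 1010--
Prime implicants: --1011, -010-1, -0101-, -10-00, 0-1-01, 0-10-1, 0-110-, 00-011, 01--00, 01-00-, 0101-0, 011-0-, 1-0-00, 1-101-, 10-000, 1010--, 110111
PI chart (minterm → PIs covering it):
  3 | 00-011  (sole → essential)
  9 | -010-1,0-1-01,0-10-1
  11 | --1011,-010-1,-0101-,0-10-1,00-011
  12 | 0-110-  (sole → essential)
  13 | 0-1-01,0-110-
  16 | -10-00,01--00,01-00-
  17 | 01-00-  (sole → essential)
  20 | -10-00,01--00,0101-0
  22 | 0101-0  (sole → essential)
  24 | 01--00,01-00-,011-0-
  25 | 0-1-01,0-10-1,01-00-,011-0-
  28 | 0-110-,01--00,011-0-
  29 | 0-1-01,0-110-,011-0-
  32 | 1-0-00,10-000
  36 | 1-0-00  (sole → essential)
  40 | 10-000,1010--
  42 | -0101-,1-101-,1010--
  43 | --1011,-010-1,-0101-,1-101-,1010--
  48 | -10-00,1-0-00
  55 | 110111  (sole → essential)
  58 | 1-101-  (sole → essential)
  59 | --1011,1-101-
Essential prime implicants: 0-110-, 00-011, 01-00-, 0101-0, 1-0-00, 1-101-, 110111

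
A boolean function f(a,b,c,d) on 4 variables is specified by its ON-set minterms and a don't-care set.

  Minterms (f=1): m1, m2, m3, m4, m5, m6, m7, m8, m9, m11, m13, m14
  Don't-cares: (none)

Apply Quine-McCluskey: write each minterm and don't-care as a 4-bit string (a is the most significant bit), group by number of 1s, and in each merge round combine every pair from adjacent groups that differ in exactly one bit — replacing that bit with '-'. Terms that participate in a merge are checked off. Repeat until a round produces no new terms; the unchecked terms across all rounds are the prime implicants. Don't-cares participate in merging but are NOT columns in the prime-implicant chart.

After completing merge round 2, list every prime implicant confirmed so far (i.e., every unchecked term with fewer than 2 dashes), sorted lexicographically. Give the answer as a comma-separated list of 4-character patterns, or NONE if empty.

-110, 100-

size-2^0 implicants → 0001(✓)  0010(✓)  0011(✓)  0100(✓)  0101(✓)  0110(✓)  0111(✓)  1000(✓)  1001(✓)  1011(✓)  1101(✓)  1110(✓)
size-2^1 implicants → -001(✓)  -011(✓)  -101(✓)  -110  0-01(✓)  0-10(✓)  0-11(✓)  00-1(✓)  001-(✓)  01-0(✓)  01-1(✓)  010-(✓)  011-(✓)  1-01(✓)  10-1(✓)  100-
size-2^2 implicants → --01  -0-1  0--1  0-1-  01--
Unchecked terms (primes): --01, -0-1, -110, 0--1, 0-1-, 01--, 100-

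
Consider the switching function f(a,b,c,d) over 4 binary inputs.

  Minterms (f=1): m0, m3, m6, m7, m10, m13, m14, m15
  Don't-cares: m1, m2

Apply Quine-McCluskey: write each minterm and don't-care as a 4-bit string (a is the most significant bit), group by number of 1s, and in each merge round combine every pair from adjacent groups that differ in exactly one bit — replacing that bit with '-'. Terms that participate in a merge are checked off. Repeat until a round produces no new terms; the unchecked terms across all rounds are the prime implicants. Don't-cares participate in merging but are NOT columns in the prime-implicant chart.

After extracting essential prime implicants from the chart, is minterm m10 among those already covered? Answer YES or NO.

[col 0] 0000*, 0001*, 0010*, 0011*, 0110*, 0111*, 1010*, 1101*, 1110*, 1111*
[col 1] -010*, -110*, -111*, 0-10*, 0-11*, 00-0*, 00-1*, 000-*, 001-*, 011-*, 1-10*, 11-1, 111-*
[col 2] --10, -11-, 0-1-, 00--
Prime implicants: --10, -11-, 0-1-, 00--, 11-1
PI chart (minterm → PIs covering it):
  0 | 00--  (sole → essential)
  3 | 0-1-,00--
  6 | --10,-11-,0-1-
  7 | -11-,0-1-
  10 | --10  (sole → essential)
  13 | 11-1  (sole → essential)
  14 | --10,-11-
  15 | -11-,11-1
Essential prime implicants: --10, 00--, 11-1

YES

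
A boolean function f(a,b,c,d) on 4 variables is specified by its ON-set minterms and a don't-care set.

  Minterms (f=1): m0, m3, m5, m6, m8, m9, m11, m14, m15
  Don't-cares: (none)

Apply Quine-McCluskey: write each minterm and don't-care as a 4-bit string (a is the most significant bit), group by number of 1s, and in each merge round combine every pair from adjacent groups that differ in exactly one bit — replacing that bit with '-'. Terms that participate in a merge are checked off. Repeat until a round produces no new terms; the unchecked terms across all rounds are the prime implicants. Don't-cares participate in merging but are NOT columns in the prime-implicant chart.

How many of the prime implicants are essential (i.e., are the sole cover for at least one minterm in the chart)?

size-2^0 implicants → 0000(✓)  0011(✓)  0101  0110(✓)  1000(✓)  1001(✓)  1011(✓)  1110(✓)  1111(✓)
size-2^1 implicants → -000  -011  -110  1-11  10-1  100-  111-
Unchecked terms (primes): -000, -011, -110, 0101, 1-11, 10-1, 100-, 111-
Minterm coverage:
  m0 ⊆ -000 [E]
  m3 ⊆ -011 [E]
  m5 ⊆ 0101 [E]
  m6 ⊆ -110 [E]
  m8 ⊆ -000,100-
  m9 ⊆ 10-1,100-
  m11 ⊆ -011,1-11,10-1
  m14 ⊆ -110,111-
  m15 ⊆ 1-11,111-
E = {-000, -011, -110, 0101}

4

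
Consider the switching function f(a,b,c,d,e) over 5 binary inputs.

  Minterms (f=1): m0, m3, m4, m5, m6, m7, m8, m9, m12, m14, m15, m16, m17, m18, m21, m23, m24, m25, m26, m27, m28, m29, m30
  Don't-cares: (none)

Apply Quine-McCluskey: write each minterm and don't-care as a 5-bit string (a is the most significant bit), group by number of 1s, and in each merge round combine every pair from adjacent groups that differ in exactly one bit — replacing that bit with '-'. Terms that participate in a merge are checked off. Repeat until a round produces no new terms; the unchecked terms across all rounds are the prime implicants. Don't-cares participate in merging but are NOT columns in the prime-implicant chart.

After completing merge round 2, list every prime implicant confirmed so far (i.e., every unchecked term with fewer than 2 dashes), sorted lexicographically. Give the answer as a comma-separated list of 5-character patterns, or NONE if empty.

Round 0: 00000✓ 00011✓ 00100✓ 00101✓ 00110✓ 00111✓ 01000✓ 01001✓ 01100✓ 01110✓ 01111✓ 10000✓ 10001✓ 10010✓ 10101✓ 10111✓ 11000✓ 11001✓ 11010✓ 11011✓ 11100✓ 11101✓ 11110✓
Round 1: -0000✓ -0101✓ -0111✓ -1000✓ -1001✓ -1100✓ -1110✓ 0-000✓ 0-100✓ 0-110✓ 0-111✓ 00-00✓ 00-11 001-0✓ 001-1✓ 0010-✓ 0011-✓ 01-00✓ 0100-✓ 011-0✓ 0111-✓ 1-000✓ 1-001✓ 1-010✓ 1-101✓ 10-01✓ 100-0✓ 1000-✓ 101-1✓ 11-00✓ 11-01✓ 11-10✓ 110-0✓ 110-1✓ 1100-✓ 1101-✓ 111-0✓ 1110-✓
Round 2: --000 -01-1 -1-00 -100- -11-0 0--00 0-1-0 0-11- 001-- 1--01 1-0-0 1-00- 11--0 11-0- 110--
PIs = {--000, -01-1, -1-00, -100-, -11-0, 0--00, 0-1-0, 0-11-, 00-11, 001--, 1--01, 1-0-0, 1-00-, 11--0, 11-0-, 110--}

00-11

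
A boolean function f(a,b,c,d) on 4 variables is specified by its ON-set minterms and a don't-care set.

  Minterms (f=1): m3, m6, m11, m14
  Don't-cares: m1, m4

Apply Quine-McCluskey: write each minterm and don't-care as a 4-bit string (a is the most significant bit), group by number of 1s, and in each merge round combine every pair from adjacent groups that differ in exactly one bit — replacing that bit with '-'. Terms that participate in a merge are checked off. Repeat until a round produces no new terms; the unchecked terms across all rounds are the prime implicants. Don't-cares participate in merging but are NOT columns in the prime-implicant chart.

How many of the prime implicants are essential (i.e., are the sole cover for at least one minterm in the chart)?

2

[col 0] 0001*, 0011*, 0100*, 0110*, 1011*, 1110*
[col 1] -011, -110, 00-1, 01-0
Prime implicants: -011, -110, 00-1, 01-0
PI chart (minterm → PIs covering it):
  3 | -011,00-1
  6 | -110,01-0
  11 | -011  (sole → essential)
  14 | -110  (sole → essential)
Essential prime implicants: -011, -110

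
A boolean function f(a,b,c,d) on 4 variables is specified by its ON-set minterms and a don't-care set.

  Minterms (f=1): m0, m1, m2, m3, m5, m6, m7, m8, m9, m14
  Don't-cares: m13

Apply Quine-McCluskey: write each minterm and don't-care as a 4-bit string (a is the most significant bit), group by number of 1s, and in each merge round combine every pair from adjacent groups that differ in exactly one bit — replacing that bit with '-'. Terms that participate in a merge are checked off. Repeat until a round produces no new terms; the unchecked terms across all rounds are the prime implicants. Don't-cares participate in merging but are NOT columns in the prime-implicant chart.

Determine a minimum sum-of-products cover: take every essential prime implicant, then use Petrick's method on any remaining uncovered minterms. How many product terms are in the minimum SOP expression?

4

Round 0: 0000✓ 0001✓ 0010✓ 0011✓ 0101✓ 0110✓ 0111✓ 1000✓ 1001✓ 1101✓ 1110✓
Round 1: -000✓ -001✓ -101✓ -110 0-01✓ 0-10✓ 0-11✓ 00-0✓ 00-1✓ 000-✓ 001-✓ 01-1✓ 011-✓ 1-01✓ 100-✓
Round 2: --01 -00- 0--1 0-1- 00--
PIs = {--01, -00-, -110, 0--1, 0-1-, 00--}
Coverage chart:
  m0: -00-,00--
  m1: --01,-00-,0--1,00--
  m2: 0-1-,00--
  m3: 0--1,0-1-,00--
  m5: --01,0--1
  m6: -110,0-1-
  m7: 0--1,0-1-
  m8: -00- ←essential
  m9: --01,-00-
  m14: -110 ←essential
Essential: -00-, -110
Petrick residual → --01, 0-1-
Min cover (4 terms): c'd + b'c' + bcd' + a'c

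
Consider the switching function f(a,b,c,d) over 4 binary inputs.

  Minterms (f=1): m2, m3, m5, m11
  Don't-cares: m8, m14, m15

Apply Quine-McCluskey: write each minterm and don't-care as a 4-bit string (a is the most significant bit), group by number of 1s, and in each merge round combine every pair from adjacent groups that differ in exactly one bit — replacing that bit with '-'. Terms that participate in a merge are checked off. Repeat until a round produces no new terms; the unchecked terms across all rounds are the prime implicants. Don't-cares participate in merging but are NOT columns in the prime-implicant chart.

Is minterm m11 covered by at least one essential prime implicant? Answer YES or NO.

Round 0: 0010✓ 0011✓ 0101 1000 1011✓ 1110✓ 1111✓
Round 1: -011 001- 1-11 111-
PIs = {-011, 001-, 0101, 1-11, 1000, 111-}
Coverage chart:
  m2: 001- ←essential
  m3: -011,001-
  m5: 0101 ←essential
  m11: -011,1-11
Essential: 001-, 0101

NO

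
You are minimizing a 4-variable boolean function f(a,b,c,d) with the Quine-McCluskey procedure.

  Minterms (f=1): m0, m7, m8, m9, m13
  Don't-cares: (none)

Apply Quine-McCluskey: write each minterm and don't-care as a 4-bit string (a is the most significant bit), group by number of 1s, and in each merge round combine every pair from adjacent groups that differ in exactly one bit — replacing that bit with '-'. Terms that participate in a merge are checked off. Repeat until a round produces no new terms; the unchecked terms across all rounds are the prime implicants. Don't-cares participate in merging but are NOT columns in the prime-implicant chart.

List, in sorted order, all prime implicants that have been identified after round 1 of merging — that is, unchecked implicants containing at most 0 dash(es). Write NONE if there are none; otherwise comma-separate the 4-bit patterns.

size-2^0 implicants → 0000(✓)  0111  1000(✓)  1001(✓)  1101(✓)
size-2^1 implicants → -000  1-01  100-
Unchecked terms (primes): -000, 0111, 1-01, 100-

0111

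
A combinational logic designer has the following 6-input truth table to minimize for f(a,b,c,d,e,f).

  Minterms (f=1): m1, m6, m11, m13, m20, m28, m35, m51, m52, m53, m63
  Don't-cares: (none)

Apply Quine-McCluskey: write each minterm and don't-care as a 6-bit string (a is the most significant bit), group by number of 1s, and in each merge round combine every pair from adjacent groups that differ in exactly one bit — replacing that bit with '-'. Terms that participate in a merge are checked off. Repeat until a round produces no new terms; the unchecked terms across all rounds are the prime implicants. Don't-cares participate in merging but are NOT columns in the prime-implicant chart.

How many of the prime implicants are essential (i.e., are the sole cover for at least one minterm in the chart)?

Round 0: 000001 000110 001011 001101 010100✓ 011100✓ 100011✓ 110011✓ 110100✓ 110101✓ 111111
Round 1: -10100 01-100 1-0011 11010-
PIs = {-10100, 000001, 000110, 001011, 001101, 01-100, 1-0011, 11010-, 111111}
Coverage chart:
  m1: 000001 ←essential
  m6: 000110 ←essential
  m11: 001011 ←essential
  m13: 001101 ←essential
  m20: -10100,01-100
  m28: 01-100 ←essential
  m35: 1-0011 ←essential
  m51: 1-0011 ←essential
  m52: -10100,11010-
  m53: 11010- ←essential
  m63: 111111 ←essential
Essential: 000001, 000110, 001011, 001101, 01-100, 1-0011, 11010-, 111111

8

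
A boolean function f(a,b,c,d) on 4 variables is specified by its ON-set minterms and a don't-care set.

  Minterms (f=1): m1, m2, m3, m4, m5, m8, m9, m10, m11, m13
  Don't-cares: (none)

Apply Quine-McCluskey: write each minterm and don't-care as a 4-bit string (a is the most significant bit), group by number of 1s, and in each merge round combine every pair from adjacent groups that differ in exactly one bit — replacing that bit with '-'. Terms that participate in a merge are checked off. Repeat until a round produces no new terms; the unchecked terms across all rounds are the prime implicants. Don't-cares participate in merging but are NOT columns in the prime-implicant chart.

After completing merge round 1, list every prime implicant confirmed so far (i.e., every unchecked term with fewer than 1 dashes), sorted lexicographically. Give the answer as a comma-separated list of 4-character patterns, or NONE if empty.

NONE

Round 0: 0001✓ 0010✓ 0011✓ 0100✓ 0101✓ 1000✓ 1001✓ 1010✓ 1011✓ 1101✓
Round 1: -001✓ -010✓ -011✓ -101✓ 0-01✓ 00-1✓ 001-✓ 010- 1-01✓ 10-0✓ 10-1✓ 100-✓ 101-✓
Round 2: --01 -0-1 -01- 10--
PIs = {--01, -0-1, -01-, 010-, 10--}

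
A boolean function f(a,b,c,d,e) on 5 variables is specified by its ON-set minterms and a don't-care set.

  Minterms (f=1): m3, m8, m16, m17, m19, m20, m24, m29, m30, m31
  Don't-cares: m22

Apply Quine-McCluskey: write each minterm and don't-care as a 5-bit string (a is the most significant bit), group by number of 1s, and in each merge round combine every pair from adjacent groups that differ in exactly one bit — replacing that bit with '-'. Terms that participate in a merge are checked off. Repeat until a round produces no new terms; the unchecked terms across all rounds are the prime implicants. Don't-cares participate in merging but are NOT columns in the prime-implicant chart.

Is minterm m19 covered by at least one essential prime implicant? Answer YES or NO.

size-2^0 implicants → 00011(✓)  01000(✓)  10000(✓)  10001(✓)  10011(✓)  10100(✓)  10110(✓)  11000(✓)  11101(✓)  11110(✓)  11111(✓)
size-2^1 implicants → -0011  -1000  1-000  1-110  10-00  100-1  1000-  101-0  111-1  1111-
Unchecked terms (primes): -0011, -1000, 1-000, 1-110, 10-00, 100-1, 1000-, 101-0, 111-1, 1111-
Minterm coverage:
  m3 ⊆ -0011 [E]
  m8 ⊆ -1000 [E]
  m16 ⊆ 1-000,10-00,1000-
  m17 ⊆ 100-1,1000-
  m19 ⊆ -0011,100-1
  m20 ⊆ 10-00,101-0
  m24 ⊆ -1000,1-000
  m29 ⊆ 111-1 [E]
  m30 ⊆ 1-110,1111-
  m31 ⊆ 111-1,1111-
E = {-0011, -1000, 111-1}

YES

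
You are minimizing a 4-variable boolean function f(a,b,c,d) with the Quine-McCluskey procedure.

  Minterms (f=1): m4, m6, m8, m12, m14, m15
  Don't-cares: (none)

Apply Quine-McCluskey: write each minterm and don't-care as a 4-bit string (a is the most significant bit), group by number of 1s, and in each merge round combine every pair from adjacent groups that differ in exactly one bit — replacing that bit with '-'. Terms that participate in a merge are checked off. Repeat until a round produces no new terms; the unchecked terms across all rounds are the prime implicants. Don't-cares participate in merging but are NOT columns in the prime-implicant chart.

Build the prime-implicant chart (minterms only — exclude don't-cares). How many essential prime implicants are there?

3

size-2^0 implicants → 0100(✓)  0110(✓)  1000(✓)  1100(✓)  1110(✓)  1111(✓)
size-2^1 implicants → -100(✓)  -110(✓)  01-0(✓)  1-00  11-0(✓)  111-
size-2^2 implicants → -1-0
Unchecked terms (primes): -1-0, 1-00, 111-
Minterm coverage:
  m4 ⊆ -1-0 [E]
  m6 ⊆ -1-0 [E]
  m8 ⊆ 1-00 [E]
  m12 ⊆ -1-0,1-00
  m14 ⊆ -1-0,111-
  m15 ⊆ 111- [E]
E = {-1-0, 1-00, 111-}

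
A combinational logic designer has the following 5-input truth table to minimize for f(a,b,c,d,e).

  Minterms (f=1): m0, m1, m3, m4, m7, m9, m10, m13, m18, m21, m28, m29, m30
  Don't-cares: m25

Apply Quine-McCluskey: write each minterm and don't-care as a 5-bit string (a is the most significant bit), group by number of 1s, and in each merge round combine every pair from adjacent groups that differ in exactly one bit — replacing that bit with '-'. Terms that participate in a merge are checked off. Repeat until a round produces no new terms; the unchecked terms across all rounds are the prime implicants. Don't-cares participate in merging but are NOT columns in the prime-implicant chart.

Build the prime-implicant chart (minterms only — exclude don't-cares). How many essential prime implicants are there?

[col 0] 00000*, 00001*, 00011*, 00100*, 00111*, 01001*, 01010, 01101*, 10010, 10101*, 11001*, 11100*, 11101*, 11110*
[col 1] -1001*, -1101*, 0-001, 00-00, 00-11, 000-1, 0000-, 01-01*, 1-101, 11-01*, 111-0, 1110-
[col 2] -1-01
Prime implicants: -1-01, 0-001, 00-00, 00-11, 000-1, 0000-, 01010, 1-101, 10010, 111-0, 1110-
PI chart (minterm → PIs covering it):
  0 | 00-00,0000-
  1 | 0-001,000-1,0000-
  3 | 00-11,000-1
  4 | 00-00  (sole → essential)
  7 | 00-11  (sole → essential)
  9 | -1-01,0-001
  10 | 01010  (sole → essential)
  13 | -1-01  (sole → essential)
  18 | 10010  (sole → essential)
  21 | 1-101  (sole → essential)
  28 | 111-0,1110-
  29 | -1-01,1-101,1110-
  30 | 111-0  (sole → essential)
Essential prime implicants: -1-01, 00-00, 00-11, 01010, 1-101, 10010, 111-0

7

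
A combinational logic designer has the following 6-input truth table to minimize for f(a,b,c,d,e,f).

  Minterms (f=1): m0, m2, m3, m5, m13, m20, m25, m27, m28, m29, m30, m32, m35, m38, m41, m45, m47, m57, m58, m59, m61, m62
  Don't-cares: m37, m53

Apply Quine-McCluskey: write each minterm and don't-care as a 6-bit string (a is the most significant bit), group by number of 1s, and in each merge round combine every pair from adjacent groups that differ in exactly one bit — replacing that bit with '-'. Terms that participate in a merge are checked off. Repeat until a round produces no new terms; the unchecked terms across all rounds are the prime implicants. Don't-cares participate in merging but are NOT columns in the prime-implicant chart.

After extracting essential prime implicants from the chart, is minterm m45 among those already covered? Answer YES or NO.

YES

[col 0] 000000*, 000010*, 000011*, 000101*, 001101*, 010100*, 011001*, 011011*, 011100*, 011101*, 011110*, 100000*, 100011*, 100101*, 100110, 101001*, 101101*, 101111*, 110101*, 111001*, 111010*, 111011*, 111101*, 111110*
[col 1] -00000, -00011, -00101*, -01101*, -11001*, -11011*, -11101*, -11110, 0-1101*, 00-101*, 0000-0, 00001-, 01-100, 011-01*, 0110-1*, 0111-0, 01110-, 1-0101*, 1-1001*, 1-1101*, 10-101*, 101-01*, 1011-1, 11-101*, 111-01*, 111-10, 1110-1*, 11101-
[col 2] --1101, -0-101, -11-01, -110-1, 1--101, 1-1-01
Prime implicants: --1101, -0-101, -00000, -00011, -11-01, -110-1, -11110, 0000-0, 00001-, 01-100, 0111-0, 01110-, 1--101, 1-1-01, 100110, 1011-1, 111-10, 11101-
PI chart (minterm → PIs covering it):
  0 | -00000,0000-0
  2 | 0000-0,00001-
  3 | -00011,00001-
  5 | -0-101  (sole → essential)
  13 | --1101,-0-101
  20 | 01-100  (sole → essential)
  25 | -11-01,-110-1
  27 | -110-1  (sole → essential)
  28 | 01-100,0111-0,01110-
  29 | --1101,-11-01,01110-
  30 | -11110,0111-0
  32 | -00000  (sole → essential)
  35 | -00011  (sole → essential)
  38 | 100110  (sole → essential)
  41 | 1-1-01  (sole → essential)
  45 | --1101,-0-101,1--101,1-1-01,1011-1
  47 | 1011-1  (sole → essential)
  57 | -11-01,-110-1,1-1-01
  58 | 111-10,11101-
  59 | -110-1,11101-
  61 | --1101,-11-01,1--101,1-1-01
  62 | -11110,111-10
Essential prime implicants: -0-101, -00000, -00011, -110-1, 01-100, 1-1-01, 100110, 1011-1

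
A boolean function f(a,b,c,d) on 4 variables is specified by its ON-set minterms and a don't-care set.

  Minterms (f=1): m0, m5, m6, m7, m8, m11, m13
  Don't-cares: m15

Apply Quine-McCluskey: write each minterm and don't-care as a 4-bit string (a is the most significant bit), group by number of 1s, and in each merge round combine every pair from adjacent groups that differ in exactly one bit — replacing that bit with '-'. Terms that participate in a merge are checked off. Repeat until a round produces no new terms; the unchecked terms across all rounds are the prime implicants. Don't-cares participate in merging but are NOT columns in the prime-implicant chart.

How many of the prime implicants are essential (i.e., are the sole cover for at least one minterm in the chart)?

4

Round 0: 0000✓ 0101✓ 0110✓ 0111✓ 1000✓ 1011✓ 1101✓ 1111✓
Round 1: -000 -101✓ -111✓ 01-1✓ 011- 1-11 11-1✓
Round 2: -1-1
PIs = {-000, -1-1, 011-, 1-11}
Coverage chart:
  m0: -000 ←essential
  m5: -1-1 ←essential
  m6: 011- ←essential
  m7: -1-1,011-
  m8: -000 ←essential
  m11: 1-11 ←essential
  m13: -1-1 ←essential
Essential: -000, -1-1, 011-, 1-11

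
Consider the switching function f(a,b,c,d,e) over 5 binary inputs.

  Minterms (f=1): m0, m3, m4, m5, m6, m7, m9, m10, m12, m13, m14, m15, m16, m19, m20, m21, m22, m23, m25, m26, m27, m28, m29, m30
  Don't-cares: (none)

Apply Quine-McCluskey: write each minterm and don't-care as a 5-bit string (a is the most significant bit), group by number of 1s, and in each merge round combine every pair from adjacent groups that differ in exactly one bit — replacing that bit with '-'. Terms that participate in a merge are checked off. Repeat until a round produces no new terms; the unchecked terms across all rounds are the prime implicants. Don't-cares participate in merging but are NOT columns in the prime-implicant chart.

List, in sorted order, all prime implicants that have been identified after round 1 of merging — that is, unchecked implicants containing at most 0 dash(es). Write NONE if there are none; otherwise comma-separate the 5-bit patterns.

NONE

Round 0: 00000✓ 00011✓ 00100✓ 00101✓ 00110✓ 00111✓ 01001✓ 01010✓ 01100✓ 01101✓ 01110✓ 01111✓ 10000✓ 10011✓ 10100✓ 10101✓ 10110✓ 10111✓ 11001✓ 11010✓ 11011✓ 11100✓ 11101✓ 11110✓
Round 1: -0000✓ -0011✓ -0100✓ -0101✓ -0110✓ -0111✓ -1001✓ -1010✓ -1100✓ -1101✓ -1110✓ 0-100✓ 0-101✓ 0-110✓ 0-111✓ 00-00✓ 00-11✓ 001-0✓ 001-1✓ 0010-✓ 0011-✓ 01-01✓ 01-10✓ 011-0✓ 011-1✓ 0110-✓ 0111-✓ 1-011 1-100✓ 1-101✓ 1-110✓ 10-00✓ 10-11✓ 101-0✓ 101-1✓ 1010-✓ 1011-✓ 11-01✓ 11-10✓ 110-1 1101- 111-0✓ 1110-✓
Round 2: --100✓ --101✓ --110✓ -0-00 -0-11 -01-0✓ -01-1✓ -010-✓ -011-✓ -1-01 -1-10 -11-0✓ -110-✓ 0-1-0✓ 0-1-1✓ 0-10-✓ 0-11-✓ 001--✓ 011--✓ 1-1-0✓ 1-10-✓ 101--✓
Round 3: --1-0 --10- -01-- 0-1--
PIs = {--1-0, --10-, -0-00, -0-11, -01--, -1-01, -1-10, 0-1--, 1-011, 110-1, 1101-}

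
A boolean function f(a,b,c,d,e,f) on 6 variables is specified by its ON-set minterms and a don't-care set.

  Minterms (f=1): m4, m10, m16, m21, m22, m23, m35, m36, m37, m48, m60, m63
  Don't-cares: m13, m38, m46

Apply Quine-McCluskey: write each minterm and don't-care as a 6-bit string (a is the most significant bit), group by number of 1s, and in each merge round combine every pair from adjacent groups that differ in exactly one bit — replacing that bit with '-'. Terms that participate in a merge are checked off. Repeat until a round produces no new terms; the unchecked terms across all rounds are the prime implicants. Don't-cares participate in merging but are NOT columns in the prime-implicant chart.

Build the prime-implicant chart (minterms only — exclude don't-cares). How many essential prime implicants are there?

size-2^0 implicants → 000100(✓)  001010  001101  010000(✓)  010101(✓)  010110(✓)  010111(✓)  100011  100100(✓)  100101(✓)  100110(✓)  101110(✓)  110000(✓)  111100  111111
size-2^1 implicants → -00100  -10000  0101-1  01011-  10-110  1001-0  10010-
Unchecked terms (primes): -00100, -10000, 001010, 001101, 0101-1, 01011-, 10-110, 100011, 1001-0, 10010-, 111100, 111111
Minterm coverage:
  m4 ⊆ -00100 [E]
  m10 ⊆ 001010 [E]
  m16 ⊆ -10000 [E]
  m21 ⊆ 0101-1 [E]
  m22 ⊆ 01011- [E]
  m23 ⊆ 0101-1,01011-
  m35 ⊆ 100011 [E]
  m36 ⊆ -00100,1001-0,10010-
  m37 ⊆ 10010- [E]
  m48 ⊆ -10000 [E]
  m60 ⊆ 111100 [E]
  m63 ⊆ 111111 [E]
E = {-00100, -10000, 001010, 0101-1, 01011-, 100011, 10010-, 111100, 111111}

9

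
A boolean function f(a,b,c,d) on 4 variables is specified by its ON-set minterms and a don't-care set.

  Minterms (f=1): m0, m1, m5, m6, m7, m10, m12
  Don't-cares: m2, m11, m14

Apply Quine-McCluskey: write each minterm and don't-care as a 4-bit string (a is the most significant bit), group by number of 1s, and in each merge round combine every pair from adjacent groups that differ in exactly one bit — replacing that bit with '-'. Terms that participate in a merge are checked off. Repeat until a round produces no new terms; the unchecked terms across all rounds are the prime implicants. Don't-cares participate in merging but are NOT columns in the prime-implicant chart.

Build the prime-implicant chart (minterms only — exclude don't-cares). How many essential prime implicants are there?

Round 0: 0000✓ 0001✓ 0010✓ 0101✓ 0110✓ 0111✓ 1010✓ 1011✓ 1100✓ 1110✓
Round 1: -010✓ -110✓ 0-01 0-10✓ 00-0 000- 01-1 011- 1-10✓ 101- 11-0
Round 2: --10
PIs = {--10, 0-01, 00-0, 000-, 01-1, 011-, 101-, 11-0}
Coverage chart:
  m0: 00-0,000-
  m1: 0-01,000-
  m5: 0-01,01-1
  m6: --10,011-
  m7: 01-1,011-
  m10: --10,101-
  m12: 11-0 ←essential
Essential: 11-0

1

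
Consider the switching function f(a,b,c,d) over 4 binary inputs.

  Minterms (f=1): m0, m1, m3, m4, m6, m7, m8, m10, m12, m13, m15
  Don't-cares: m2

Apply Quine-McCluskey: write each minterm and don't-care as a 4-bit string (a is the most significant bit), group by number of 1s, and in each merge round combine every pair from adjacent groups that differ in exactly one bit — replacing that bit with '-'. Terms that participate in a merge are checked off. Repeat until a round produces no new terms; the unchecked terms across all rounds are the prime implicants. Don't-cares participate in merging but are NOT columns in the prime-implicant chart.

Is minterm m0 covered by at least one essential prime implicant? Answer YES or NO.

size-2^0 implicants → 0000(✓)  0001(✓)  0010(✓)  0011(✓)  0100(✓)  0110(✓)  0111(✓)  1000(✓)  1010(✓)  1100(✓)  1101(✓)  1111(✓)
size-2^1 implicants → -000(✓)  -010(✓)  -100(✓)  -111  0-00(✓)  0-10(✓)  0-11(✓)  00-0(✓)  00-1(✓)  000-(✓)  001-(✓)  01-0(✓)  011-(✓)  1-00(✓)  10-0(✓)  11-1  110-
size-2^2 implicants → --00  -0-0  0--0  0-1-  00--
Unchecked terms (primes): --00, -0-0, -111, 0--0, 0-1-, 00--, 11-1, 110-
Minterm coverage:
  m0 ⊆ --00,-0-0,0--0,00--
  m1 ⊆ 00-- [E]
  m3 ⊆ 0-1-,00--
  m4 ⊆ --00,0--0
  m6 ⊆ 0--0,0-1-
  m7 ⊆ -111,0-1-
  m8 ⊆ --00,-0-0
  m10 ⊆ -0-0 [E]
  m12 ⊆ --00,110-
  m13 ⊆ 11-1,110-
  m15 ⊆ -111,11-1
E = {-0-0, 00--}

YES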